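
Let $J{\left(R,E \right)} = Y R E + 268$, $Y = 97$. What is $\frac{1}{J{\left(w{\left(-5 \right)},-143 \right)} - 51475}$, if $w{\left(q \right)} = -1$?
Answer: $- \frac{1}{37336} \approx -2.6784 \cdot 10^{-5}$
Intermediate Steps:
$J{\left(R,E \right)} = 268 + 97 E R$ ($J{\left(R,E \right)} = 97 R E + 268 = 97 E R + 268 = 268 + 97 E R$)
$\frac{1}{J{\left(w{\left(-5 \right)},-143 \right)} - 51475} = \frac{1}{\left(268 + 97 \left(-143\right) \left(-1\right)\right) - 51475} = \frac{1}{\left(268 + 13871\right) - 51475} = \frac{1}{14139 - 51475} = \frac{1}{-37336} = - \frac{1}{37336}$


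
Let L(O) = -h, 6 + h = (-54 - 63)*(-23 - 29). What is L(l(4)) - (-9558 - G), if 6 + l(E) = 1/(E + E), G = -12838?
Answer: -9358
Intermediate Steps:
l(E) = -6 + 1/(2*E) (l(E) = -6 + 1/(E + E) = -6 + 1/(2*E))
h = 6078 (h = -6 + (-54 - 63)*(-23 - 29) = -6 - 117*(-52) = -6 + 6084 = 6078)
L(O) = -6078 (L(O) = -1*6078 = -6078)
L(l(4)) - (-9558 - G) = -6078 - (-9558 - 1*(-12838)) = -6078 - (-9558 + 12838) = -6078 - 1*3280 = -6078 - 3280 = -9358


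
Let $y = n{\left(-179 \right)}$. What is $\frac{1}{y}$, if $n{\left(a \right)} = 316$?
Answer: $\frac{1}{316} \approx 0.0031646$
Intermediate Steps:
$y = 316$
$\frac{1}{y} = \frac{1}{316}$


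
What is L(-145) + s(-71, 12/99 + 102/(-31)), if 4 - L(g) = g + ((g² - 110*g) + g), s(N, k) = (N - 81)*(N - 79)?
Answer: -13881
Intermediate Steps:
s(N, k) = (-81 + N)*(-79 + N)
L(g) = 4 - g² + 108*g (L(g) = 4 - (g + ((g² - 110*g) + g)) = 4 - (g + (g² - 109*g)) = 4 - (g² - 108*g) = 4 + (-g² + 108*g) = 4 - g² + 108*g)
L(-145) + s(-71, 12/99 + 102/(-31)) = (4 - 1*(-145)² + 108*(-145)) + (6399 + (-71)² - 160*(-71)) = (4 - 1*21025 - 15660) + (6399 + 5041 + 11360) = (4 - 21025 - 15660) + 22800 = -36681 + 22800 = -13881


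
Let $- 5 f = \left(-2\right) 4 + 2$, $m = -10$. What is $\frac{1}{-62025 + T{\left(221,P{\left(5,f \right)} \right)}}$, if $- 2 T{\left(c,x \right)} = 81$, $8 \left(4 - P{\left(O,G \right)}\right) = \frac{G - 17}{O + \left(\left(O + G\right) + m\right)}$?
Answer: $- \frac{2}{124131} \approx -1.6112 \cdot 10^{-5}$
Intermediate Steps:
$f = \frac{6}{5}$ ($f = - \frac{\left(-2\right) 4 + 2}{5} = - \frac{-8 + 2}{5} = \left(- \frac{1}{5}\right) \left(-6\right) = \frac{6}{5} \approx 1.2$)
$P{\left(O,G \right)} = 4 - \frac{-17 + G}{8 \left(-10 + G + 2 O\right)}$ ($P{\left(O,G \right)} = 4 - \frac{\left(G - 17\right) \frac{1}{O - \left(10 - G - O\right)}}{8} = 4 - \frac{\left(-17 + G\right) \frac{1}{O - \left(10 - G - O\right)}}{8} = 4 - \frac{\left(-17 + G\right) \frac{1}{O + \left(-10 + G + O\right)}}{8} = 4 - \frac{\left(-17 + G\right) \frac{1}{-10 + G + 2 O}}{8} = 4 - \frac{\frac{1}{-10 + G + 2 O} \left(-17 + G\right)}{8} = 4 - \frac{-17 + G}{8 \left(-10 + G + 2 O\right)}$)
$T{\left(c,x \right)} = - \frac{81}{2}$ ($T{\left(c,x \right)} = \left(- \frac{1}{2}\right) 81 = - \frac{81}{2}$)
$\frac{1}{-62025 + T{\left(221,P{\left(5,f \right)} \right)}} = \frac{1}{-62025 - \frac{81}{2}} = \frac{1}{- \frac{124131}{2}} = - \frac{2}{124131}$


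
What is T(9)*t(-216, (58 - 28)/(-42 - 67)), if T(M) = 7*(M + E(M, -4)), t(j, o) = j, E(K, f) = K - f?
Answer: -33264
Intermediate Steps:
T(M) = 28 + 14*M (T(M) = 7*(M + (M - 1*(-4))) = 7*(M + (M + 4)) = 7*(M + (4 + M)) = 7*(4 + 2*M) = 28 + 14*M)
T(9)*t(-216, (58 - 28)/(-42 - 67)) = (28 + 14*9)*(-216) = (28 + 126)*(-216) = 154*(-216) = -33264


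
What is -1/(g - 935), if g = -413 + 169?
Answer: 1/1179 ≈ 0.00084818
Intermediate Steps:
g = -244
-1/(g - 935) = -1/(-244 - 935) = -1/(-1179) = -1*(-1/1179) = 1/1179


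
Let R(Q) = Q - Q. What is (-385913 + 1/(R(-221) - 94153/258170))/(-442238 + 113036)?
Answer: 36335124859/30995355906 ≈ 1.1723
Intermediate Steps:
R(Q) = 0
(-385913 + 1/(R(-221) - 94153/258170))/(-442238 + 113036) = (-385913 + 1/(0 - 94153/258170))/(-442238 + 113036) = (-385913 + 1/(0 - 94153*1/258170))/(-329202) = (-385913 + 1/(0 - 94153/258170))*(-1/329202) = (-385913 + 1/(-94153/258170))*(-1/329202) = (-385913 - 258170/94153)*(-1/329202) = -36335124859/94153*(-1/329202) = 36335124859/30995355906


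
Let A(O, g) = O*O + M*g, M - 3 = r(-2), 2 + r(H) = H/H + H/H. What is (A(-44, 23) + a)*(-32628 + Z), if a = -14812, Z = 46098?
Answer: -172510290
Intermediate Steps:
r(H) = 0 (r(H) = -2 + (H/H + H/H) = -2 + (1 + 1) = -2 + 2 = 0)
M = 3 (M = 3 + 0 = 3)
A(O, g) = O² + 3*g (A(O, g) = O*O + 3*g = O² + 3*g)
(A(-44, 23) + a)*(-32628 + Z) = (((-44)² + 3*23) - 14812)*(-32628 + 46098) = ((1936 + 69) - 14812)*13470 = (2005 - 14812)*13470 = -12807*13470 = -172510290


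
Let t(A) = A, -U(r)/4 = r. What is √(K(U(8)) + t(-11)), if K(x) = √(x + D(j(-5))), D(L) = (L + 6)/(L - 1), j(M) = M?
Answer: √(-396 + 6*I*√1158)/6 ≈ 0.82947 + 3.4188*I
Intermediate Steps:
U(r) = -4*r
D(L) = (6 + L)/(-1 + L)
K(x) = √(-⅙ + x) (K(x) = √(x + (6 - 5)/(-1 - 5)) = √(x + 1/(-6)) = √(x - ⅙*1) = √(x - ⅙) = √(-⅙ + x))
√(K(U(8)) + t(-11)) = √(√(-6 + 36*(-4*8))/6 - 11) = √(√(-6 + 36*(-32))/6 - 11) = √(√(-6 - 1152)/6 - 11) = √(√(-1158)/6 - 11) = √((I*√1158)/6 - 11) = √(I*√1158/6 - 11) = √(-11 + I*√1158/6)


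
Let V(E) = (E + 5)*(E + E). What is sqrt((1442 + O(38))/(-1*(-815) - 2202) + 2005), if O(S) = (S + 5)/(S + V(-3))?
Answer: 5*sqrt(104243377602)/36062 ≈ 44.766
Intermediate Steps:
V(E) = 2*E*(5 + E) (V(E) = (5 + E)*(2*E) = 2*E*(5 + E))
O(S) = (5 + S)/(-12 + S) (O(S) = (S + 5)/(S + 2*(-3)*(5 - 3)) = (5 + S)/(S + 2*(-3)*2) = (5 + S)/(S - 12) = (5 + S)/(-12 + S))
sqrt((1442 + O(38))/(-1*(-815) - 2202) + 2005) = sqrt((1442 + (5 + 38)/(-12 + 38))/(-1*(-815) - 2202) + 2005) = sqrt((1442 + 43/26)/(815 - 2202) + 2005) = sqrt((1442 + (1/26)*43)/(-1387) + 2005) = sqrt((1442 + 43/26)*(-1/1387) + 2005) = sqrt((37535/26)*(-1/1387) + 2005) = sqrt(-37535/36062 + 2005) = sqrt(72266775/36062) = 5*sqrt(104243377602)/36062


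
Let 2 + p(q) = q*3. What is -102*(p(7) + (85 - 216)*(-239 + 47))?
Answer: -2567442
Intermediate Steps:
p(q) = -2 + 3*q (p(q) = -2 + q*3 = -2 + 3*q)
-102*(p(7) + (85 - 216)*(-239 + 47)) = -102*((-2 + 3*7) + (85 - 216)*(-239 + 47)) = -102*((-2 + 21) - 131*(-192)) = -102*(19 + 25152) = -102*25171 = -2567442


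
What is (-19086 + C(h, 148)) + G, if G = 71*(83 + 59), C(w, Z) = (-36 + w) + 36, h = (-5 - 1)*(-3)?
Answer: -8986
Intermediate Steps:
h = 18 (h = -6*(-3) = 18)
C(w, Z) = w
G = 10082 (G = 71*142 = 10082)
(-19086 + C(h, 148)) + G = (-19086 + 18) + 10082 = -19068 + 10082 = -8986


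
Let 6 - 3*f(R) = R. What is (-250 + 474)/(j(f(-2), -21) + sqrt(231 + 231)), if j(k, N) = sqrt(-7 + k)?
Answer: 672/(3*sqrt(462) + I*sqrt(39)) ≈ 10.325 - 0.99991*I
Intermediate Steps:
f(R) = 2 - R/3
(-250 + 474)/(j(f(-2), -21) + sqrt(231 + 231)) = (-250 + 474)/(sqrt(-7 + (2 - 1/3*(-2))) + sqrt(231 + 231)) = 224/(sqrt(-7 + (2 + 2/3)) + sqrt(462)) = 224/(sqrt(-7 + 8/3) + sqrt(462)) = 224/(sqrt(-13/3) + sqrt(462)) = 224/(I*sqrt(39)/3 + sqrt(462)) = 224/(sqrt(462) + I*sqrt(39)/3)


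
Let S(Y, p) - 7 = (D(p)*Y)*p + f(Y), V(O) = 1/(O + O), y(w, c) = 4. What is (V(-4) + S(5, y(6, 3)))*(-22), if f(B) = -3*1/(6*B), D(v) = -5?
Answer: 41019/20 ≈ 2050.9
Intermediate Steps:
f(B) = -1/(2*B)
V(O) = 1/(2*O)
S(Y, p) = 7 - 1/(2*Y) - 5*Y*p (S(Y, p) = 7 + ((-5*Y)*p - 1/(2*Y)) = 7 + (-5*Y*p - 1/(2*Y)) = 7 + (-1/(2*Y) - 5*Y*p) = 7 - 1/(2*Y) - 5*Y*p)
(V(-4) + S(5, y(6, 3)))*(-22) = ((1/2)/(-4) + (7 - 1/2/5 - 5*5*4))*(-22) = ((1/2)*(-1/4) + (7 - 1/2*1/5 - 100))*(-22) = (-1/8 + (7 - 1/10 - 100))*(-22) = (-1/8 - 931/10)*(-22) = -3729/40*(-22) = 41019/20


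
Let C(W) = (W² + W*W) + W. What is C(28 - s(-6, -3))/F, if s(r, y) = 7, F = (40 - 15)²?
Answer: 903/625 ≈ 1.4448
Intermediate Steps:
F = 625 (F = 25² = 625)
C(W) = W + 2*W² (C(W) = (W² + W²) + W = 2*W² + W = W + 2*W²)
C(28 - s(-6, -3))/F = ((28 - 1*7)*(1 + 2*(28 - 1*7)))/625 = ((28 - 7)*(1 + 2*(28 - 7)))*(1/625) = (21*(1 + 2*21))*(1/625) = (21*(1 + 42))*(1/625) = (21*43)*(1/625) = 903*(1/625) = 903/625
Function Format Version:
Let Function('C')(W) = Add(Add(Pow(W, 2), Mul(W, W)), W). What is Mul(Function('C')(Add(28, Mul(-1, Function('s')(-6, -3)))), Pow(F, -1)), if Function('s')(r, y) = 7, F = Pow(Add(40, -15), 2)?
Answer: Rational(903, 625) ≈ 1.4448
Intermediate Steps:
F = 625 (F = Pow(25, 2) = 625)
Function('C')(W) = Add(W, Mul(2, Pow(W, 2))) (Function('C')(W) = Add(Add(Pow(W, 2), Pow(W, 2)), W) = Add(Mul(2, Pow(W, 2)), W) = Add(W, Mul(2, Pow(W, 2))))
Mul(Function('C')(Add(28, Mul(-1, Function('s')(-6, -3)))), Pow(F, -1)) = Mul(Mul(Add(28, Mul(-1, 7)), Add(1, Mul(2, Add(28, Mul(-1, 7))))), Pow(625, -1)) = Mul(Mul(Add(28, -7), Add(1, Mul(2, Add(28, -7)))), Rational(1, 625)) = Mul(Mul(21, Add(1, Mul(2, 21))), Rational(1, 625)) = Mul(Mul(21, Add(1, 42)), Rational(1, 625)) = Mul(Mul(21, 43), Rational(1, 625)) = Mul(903, Rational(1, 625)) = Rational(903, 625)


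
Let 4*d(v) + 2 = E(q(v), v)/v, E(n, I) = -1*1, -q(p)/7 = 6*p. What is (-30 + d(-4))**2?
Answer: 237169/256 ≈ 926.44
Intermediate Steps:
q(p) = -42*p
E(n, I) = -1
d(v) = -1/2 - 1/(4*v) (d(v) = -1/2 + (-1/v)/4 = -1/2 - 1/(4*v))
(-30 + d(-4))**2 = (-30 + (1/4)*(-1 - 2*(-4))/(-4))**2 = (-30 + (1/4)*(-1/4)*(-1 + 8))**2 = (-30 + (1/4)*(-1/4)*7)**2 = (-30 - 7/16)**2 = (-487/16)**2 = 237169/256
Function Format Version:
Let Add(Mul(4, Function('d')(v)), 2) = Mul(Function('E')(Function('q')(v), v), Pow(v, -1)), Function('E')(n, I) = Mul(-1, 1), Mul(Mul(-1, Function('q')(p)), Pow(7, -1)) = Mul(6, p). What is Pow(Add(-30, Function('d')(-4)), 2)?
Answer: Rational(237169, 256) ≈ 926.44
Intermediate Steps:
Function('q')(p) = Mul(-42, p) (Function('q')(p) = Mul(-7, Mul(6, p)) = Mul(-42, p))
Function('E')(n, I) = -1
Function('d')(v) = Add(Rational(-1, 2), Mul(Rational(-1, 4), Pow(v, -1))) (Function('d')(v) = Add(Rational(-1, 2), Mul(Rational(1, 4), Mul(-1, Pow(v, -1)))) = Add(Rational(-1, 2), Mul(Rational(-1, 4), Pow(v, -1))))
Pow(Add(-30, Function('d')(-4)), 2) = Pow(Add(-30, Mul(Rational(1, 4), Pow(-4, -1), Add(-1, Mul(-2, -4)))), 2) = Pow(Add(-30, Mul(Rational(1, 4), Rational(-1, 4), Add(-1, 8))), 2) = Pow(Add(-30, Mul(Rational(1, 4), Rational(-1, 4), 7)), 2) = Pow(Add(-30, Rational(-7, 16)), 2) = Pow(Rational(-487, 16), 2) = Rational(237169, 256)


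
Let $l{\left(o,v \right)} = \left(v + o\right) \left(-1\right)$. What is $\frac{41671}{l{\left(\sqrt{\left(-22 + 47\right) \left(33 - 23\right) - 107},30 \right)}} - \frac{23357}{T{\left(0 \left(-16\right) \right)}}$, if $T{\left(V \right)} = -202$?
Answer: $- \frac{234845011}{152914} + \frac{41671 \sqrt{143}}{757} \approx -877.53$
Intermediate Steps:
$l{\left(o,v \right)} = - o - v$ ($l{\left(o,v \right)} = \left(o + v\right) \left(-1\right) = - o - v$)
$\frac{41671}{l{\left(\sqrt{\left(-22 + 47\right) \left(33 - 23\right) - 107},30 \right)}} - \frac{23357}{T{\left(0 \left(-16\right) \right)}} = \frac{41671}{- \sqrt{\left(-22 + 47\right) \left(33 - 23\right) - 107} - 30} - \frac{23357}{-202} = \frac{41671}{- \sqrt{25 \cdot 10 - 107} - 30} - - \frac{23357}{202} = \frac{41671}{- \sqrt{250 - 107} - 30} + \frac{23357}{202} = \frac{41671}{- \sqrt{143} - 30} + \frac{23357}{202} = \frac{41671}{-30 - \sqrt{143}} + \frac{23357}{202} = \frac{23357}{202} + \frac{41671}{-30 - \sqrt{143}}$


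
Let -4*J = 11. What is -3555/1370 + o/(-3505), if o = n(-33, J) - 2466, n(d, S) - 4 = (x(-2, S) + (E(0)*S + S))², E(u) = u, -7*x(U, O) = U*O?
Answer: -713789801/376465040 ≈ -1.8960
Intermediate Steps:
x(U, O) = -O*U/7 (x(U, O) = -U*O/7 = -O*U/7)
J = -11/4 (J = -¼*11 = -11/4 ≈ -2.7500)
n(d, S) = 4 + 81*S²/49 (n(d, S) = 4 + (-⅐*S*(-2) + (0*S + S))² = 4 + (2*S/7 + (0 + S))² = 4 + (2*S/7 + S)² = 4 + (9*S/7)² = 4 + 81*S²/49)
o = -1920407/784 (o = (4 + 81*(-11/4)²/49) - 2466 = (4 + (81/49)*(121/16)) - 2466 = (4 + 9801/784) - 2466 = 12937/784 - 2466 = -1920407/784 ≈ -2449.5)
-3555/1370 + o/(-3505) = -3555/1370 - 1920407/784/(-3505) = -3555*1/1370 - 1920407/784*(-1/3505) = -711/274 + 1920407/2747920 = -713789801/376465040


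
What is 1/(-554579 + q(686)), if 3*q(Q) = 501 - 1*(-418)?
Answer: -3/1662818 ≈ -1.8042e-6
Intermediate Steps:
q(Q) = 919/3 (q(Q) = (501 - 1*(-418))/3 = (501 + 418)/3 = (1/3)*919 = 919/3)
1/(-554579 + q(686)) = 1/(-554579 + 919/3) = 1/(-1662818/3) = -3/1662818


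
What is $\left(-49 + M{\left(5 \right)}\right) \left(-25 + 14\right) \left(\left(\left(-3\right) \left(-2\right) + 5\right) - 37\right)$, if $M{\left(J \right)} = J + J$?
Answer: $-11154$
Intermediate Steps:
$M{\left(J \right)} = 2 J$
$\left(-49 + M{\left(5 \right)}\right) \left(-25 + 14\right) \left(\left(\left(-3\right) \left(-2\right) + 5\right) - 37\right) = \left(-49 + 2 \cdot 5\right) \left(-25 + 14\right) \left(\left(\left(-3\right) \left(-2\right) + 5\right) - 37\right) = \left(-49 + 10\right) \left(- 11 \left(\left(6 + 5\right) - 37\right)\right) = - 39 \left(- 11 \left(11 - 37\right)\right) = - 39 \left(\left(-11\right) \left(-26\right)\right) = \left(-39\right) 286 = -11154$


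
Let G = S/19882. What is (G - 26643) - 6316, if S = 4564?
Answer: -327643137/9941 ≈ -32959.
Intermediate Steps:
G = 2282/9941 (G = 4564/19882 = 4564*(1/19882) = 2282/9941 ≈ 0.22955)
(G - 26643) - 6316 = (2282/9941 - 26643) - 6316 = -264855781/9941 - 6316 = -327643137/9941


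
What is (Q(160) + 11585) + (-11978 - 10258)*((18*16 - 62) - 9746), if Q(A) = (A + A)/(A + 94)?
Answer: 26885684895/127 ≈ 2.1170e+8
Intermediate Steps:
Q(A) = 2*A/(94 + A) (Q(A) = (2*A)/(94 + A) = 2*A/(94 + A))
(Q(160) + 11585) + (-11978 - 10258)*((18*16 - 62) - 9746) = (2*160/(94 + 160) + 11585) + (-11978 - 10258)*((18*16 - 62) - 9746) = (2*160/254 + 11585) - 22236*((288 - 62) - 9746) = (2*160*(1/254) + 11585) - 22236*(226 - 9746) = (160/127 + 11585) - 22236*(-9520) = 1471455/127 + 211686720 = 26885684895/127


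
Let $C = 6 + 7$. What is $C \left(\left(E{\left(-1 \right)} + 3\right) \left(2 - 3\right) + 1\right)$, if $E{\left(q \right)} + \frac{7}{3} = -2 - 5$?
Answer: $\frac{286}{3} \approx 95.333$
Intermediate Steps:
$E{\left(q \right)} = - \frac{28}{3}$ ($E{\left(q \right)} = - \frac{7}{3} - 7 = - \frac{28}{3}$)
$C = 13$
$C \left(\left(E{\left(-1 \right)} + 3\right) \left(2 - 3\right) + 1\right) = 13 \left(\left(- \frac{28}{3} + 3\right) \left(2 - 3\right) + 1\right) = 13 \left(\left(- \frac{19}{3}\right) \left(-1\right) + 1\right) = 13 \left(\frac{19}{3} + 1\right) = 13 \cdot \frac{22}{3} = \frac{286}{3}$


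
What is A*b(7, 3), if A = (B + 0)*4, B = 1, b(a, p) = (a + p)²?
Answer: 400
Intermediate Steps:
A = 4 (A = (1 + 0)*4 = 1*4 = 4)
A*b(7, 3) = 4*(7 + 3)² = 4*10² = 4*100 = 400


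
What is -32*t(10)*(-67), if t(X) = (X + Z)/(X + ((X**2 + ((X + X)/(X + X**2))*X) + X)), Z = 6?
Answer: 1408/5 ≈ 281.60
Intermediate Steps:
t(X) = (6 + X)/(X**2 + 2*X + 2*X**2/(X + X**2)) (t(X) = (X + 6)/(X + ((X**2 + ((X + X)/(X + X**2))*X) + X)) = (6 + X)/(X + ((X**2 + ((2*X)/(X + X**2))*X) + X)) = (6 + X)/(X + ((X**2 + (2*X/(X + X**2))*X) + X)) = (6 + X)/(X + ((X**2 + 2*X**2/(X + X**2)) + X)) = (6 + X)/(X + (X + X**2 + 2*X**2/(X + X**2))) = (6 + X)/(X**2 + 2*X + 2*X**2/(X + X**2)))
-32*t(10)*(-67) = -32*(6 + 10**2 + 7*10)/(10*(4 + 10**2 + 3*10))*(-67) = -16*(6 + 100 + 70)/(5*(4 + 100 + 30))*(-67) = -16*176/(5*134)*(-67) = -32*44/335*(-67) = -1408/335*(-67) = 1408/5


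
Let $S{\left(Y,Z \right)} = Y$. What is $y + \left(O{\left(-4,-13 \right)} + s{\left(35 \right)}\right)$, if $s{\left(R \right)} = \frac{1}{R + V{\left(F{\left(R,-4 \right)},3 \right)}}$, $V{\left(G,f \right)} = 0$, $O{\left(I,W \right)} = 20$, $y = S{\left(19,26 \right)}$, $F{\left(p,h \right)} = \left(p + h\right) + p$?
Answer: $\frac{1366}{35} \approx 39.029$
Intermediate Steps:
$F{\left(p,h \right)} = h + 2 p$ ($F{\left(p,h \right)} = \left(h + p\right) + p = h + 2 p$)
$y = 19$
$s{\left(R \right)} = \frac{1}{R}$ ($s{\left(R \right)} = \frac{1}{R + 0} = \frac{1}{R}$)
$y + \left(O{\left(-4,-13 \right)} + s{\left(35 \right)}\right) = 19 + \left(20 + \frac{1}{35}\right) = 19 + \frac{701}{35} = \frac{1366}{35}$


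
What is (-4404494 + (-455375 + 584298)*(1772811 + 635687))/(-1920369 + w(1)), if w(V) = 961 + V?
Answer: -310506383160/1919407 ≈ -1.6177e+5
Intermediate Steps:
(-4404494 + (-455375 + 584298)*(1772811 + 635687))/(-1920369 + w(1)) = (-4404494 + (-455375 + 584298)*(1772811 + 635687))/(-1920369 + (961 + 1)) = (-4404494 + 128923*2408498)/(-1920369 + 962) = (-4404494 + 310510787654)/(-1919407) = 310506383160*(-1/1919407) = -310506383160/1919407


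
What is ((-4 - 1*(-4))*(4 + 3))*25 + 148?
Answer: 148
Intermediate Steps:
((-4 - 1*(-4))*(4 + 3))*25 + 148 = ((-4 + 4)*7)*25 + 148 = (0*7)*25 + 148 = 0*25 + 148 = 0 + 148 = 148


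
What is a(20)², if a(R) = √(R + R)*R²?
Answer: 6400000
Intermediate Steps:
a(R) = √2*R^(5/2) (a(R) = √(2*R)*R² = (√2*√R)*R² = √2*R^(5/2))
a(20)² = (√2*20^(5/2))² = (√2*(800*√5))² = (800*√10)² = 6400000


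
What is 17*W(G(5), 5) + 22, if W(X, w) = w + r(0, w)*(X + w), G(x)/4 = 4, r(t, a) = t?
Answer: 107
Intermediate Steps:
G(x) = 16 (G(x) = 4*4 = 16)
W(X, w) = w (W(X, w) = w + 0*(X + w) = w + 0 = w)
17*W(G(5), 5) + 22 = 17*5 + 22 = 85 + 22 = 107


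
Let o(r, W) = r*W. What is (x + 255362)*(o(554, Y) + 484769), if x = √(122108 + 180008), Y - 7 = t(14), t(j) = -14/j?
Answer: 124640404666 + 976186*√75529 ≈ 1.2491e+11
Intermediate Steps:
Y = 6 (Y = 7 - 14/14 = 7 - 14*1/14 = 7 - 1 = 6)
x = 2*√75529 (x = √302116 = 2*√75529 ≈ 549.65)
o(r, W) = W*r
(x + 255362)*(o(554, Y) + 484769) = (2*√75529 + 255362)*(6*554 + 484769) = (255362 + 2*√75529)*(3324 + 484769) = (255362 + 2*√75529)*488093 = 124640404666 + 976186*√75529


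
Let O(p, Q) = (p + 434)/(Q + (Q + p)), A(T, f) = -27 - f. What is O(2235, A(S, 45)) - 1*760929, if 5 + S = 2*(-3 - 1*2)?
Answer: -93594110/123 ≈ -7.6093e+5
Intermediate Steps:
S = -15 (S = -5 + 2*(-3 - 1*2) = -5 + 2*(-3 - 2) = -5 + 2*(-5) = -5 - 10 = -15)
O(p, Q) = (434 + p)/(p + 2*Q)
O(2235, A(S, 45)) - 1*760929 = (434 + 2235)/(2235 + 2*(-27 - 1*45)) - 1*760929 = 2669/(2235 + 2*(-27 - 45)) - 760929 = 2669/(2235 + 2*(-72)) - 760929 = 2669/(2235 - 144) - 760929 = 2669/2091 - 760929 = (1/2091)*2669 - 760929 = 157/123 - 760929 = -93594110/123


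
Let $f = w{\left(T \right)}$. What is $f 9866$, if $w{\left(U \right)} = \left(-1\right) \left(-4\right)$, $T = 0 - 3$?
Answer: $39464$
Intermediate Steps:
$T = -3$ ($T = 0 - 3 = -3$)
$w{\left(U \right)} = 4$
$f = 4$
$f 9866 = 4 \cdot 9866 = 39464$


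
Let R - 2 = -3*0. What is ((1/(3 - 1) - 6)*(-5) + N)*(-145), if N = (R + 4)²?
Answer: -18415/2 ≈ -9207.5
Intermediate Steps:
R = 2 (R = 2 - 3*0 = 2 + 0 = 2)
N = 36 (N = (2 + 4)² = 6² = 36)
((1/(3 - 1) - 6)*(-5) + N)*(-145) = ((1/(3 - 1) - 6)*(-5) + 36)*(-145) = ((1/2 - 6)*(-5) + 36)*(-145) = ((½ - 6)*(-5) + 36)*(-145) = (-11/2*(-5) + 36)*(-145) = (55/2 + 36)*(-145) = (127/2)*(-145) = -18415/2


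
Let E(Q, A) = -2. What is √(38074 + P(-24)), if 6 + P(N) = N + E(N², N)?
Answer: √38042 ≈ 195.04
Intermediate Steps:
P(N) = -8 + N (P(N) = -6 + (N - 2) = -6 + (-2 + N) = -8 + N)
√(38074 + P(-24)) = √(38074 + (-8 - 24)) = √(38074 - 32) = √38042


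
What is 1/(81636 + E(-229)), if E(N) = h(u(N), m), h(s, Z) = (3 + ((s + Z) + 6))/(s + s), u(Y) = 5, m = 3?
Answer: 10/816377 ≈ 1.2249e-5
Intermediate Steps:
h(s, Z) = (9 + Z + s)/(2*s) (h(s, Z) = (3 + ((Z + s) + 6))/((2*s)) = (3 + (6 + Z + s))*(1/(2*s)) = (9 + Z + s)*(1/(2*s)) = (9 + Z + s)/(2*s))
E(N) = 17/10 (E(N) = (½)*(9 + 3 + 5)/5 = (½)*(⅕)*17 = 17/10)
1/(81636 + E(-229)) = 1/(81636 + 17/10) = 1/(816377/10) = 10/816377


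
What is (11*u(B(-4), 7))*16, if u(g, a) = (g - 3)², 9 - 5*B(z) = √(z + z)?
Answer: 4928/25 + 4224*I*√2/25 ≈ 197.12 + 238.95*I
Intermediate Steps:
B(z) = 9/5 - √2*√z/5 (B(z) = 9/5 - √(z + z)/5 = 9/5 - √2*√z/5)
u(g, a) = (-3 + g)²
(11*u(B(-4), 7))*16 = (11*(-3 + (9/5 - √2*√(-4)/5))²)*16 = (11*(-3 + (9/5 - √2*2*I/5))²)*16 = (11*(-3 + (9/5 - 2*I*√2/5))²)*16 = (11*(-6/5 - 2*I*√2/5)²)*16 = 176*(-6/5 - 2*I*√2/5)²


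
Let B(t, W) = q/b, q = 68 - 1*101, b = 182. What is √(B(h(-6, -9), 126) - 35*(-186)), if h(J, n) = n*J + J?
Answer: 9*√2662114/182 ≈ 80.683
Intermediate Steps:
h(J, n) = J + J*n (h(J, n) = J*n + J = J + J*n)
q = -33 (q = 68 - 101 = -33)
B(t, W) = -33/182
√(B(h(-6, -9), 126) - 35*(-186)) = √(-33/182 - 35*(-186)) = √(-33/182 + 6510) = √(1184787/182) = 9*√2662114/182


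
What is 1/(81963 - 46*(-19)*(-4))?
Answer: 1/78467 ≈ 1.2744e-5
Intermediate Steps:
1/(81963 - 46*(-19)*(-4)) = 1/(81963 + 874*(-4)) = 1/(81963 - 3496) = 1/78467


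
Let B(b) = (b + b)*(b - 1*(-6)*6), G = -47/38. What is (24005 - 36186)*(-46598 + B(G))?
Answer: 410570873583/722 ≈ 5.6866e+8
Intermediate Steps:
G = -47/38 ≈ -1.2368
B(b) = 2*b*(36 + b) (B(b) = (2*b)*(b + 6*6) = (2*b)*(b + 36) = (2*b)*(36 + b) = 2*b*(36 + b))
(24005 - 36186)*(-46598 + B(G)) = (24005 - 36186)*(-46598 + 2*(-47/38)*(36 - 47/38)) = -12181*(-46598 + 2*(-47/38)*(1321/38)) = -12181*(-46598 - 62087/722) = -12181*(-33705843/722) = 410570873583/722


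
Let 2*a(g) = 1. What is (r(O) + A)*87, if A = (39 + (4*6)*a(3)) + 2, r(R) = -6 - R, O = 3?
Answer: 3828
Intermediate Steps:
a(g) = ½ (a(g) = (½)*1 = ½)
A = 53 (A = (39 + (4*6)*(½)) + 2 = (39 + 24*(½)) + 2 = (39 + 12) + 2 = 51 + 2 = 53)
(r(O) + A)*87 = ((-6 - 1*3) + 53)*87 = ((-6 - 3) + 53)*87 = (-9 + 53)*87 = 44*87 = 3828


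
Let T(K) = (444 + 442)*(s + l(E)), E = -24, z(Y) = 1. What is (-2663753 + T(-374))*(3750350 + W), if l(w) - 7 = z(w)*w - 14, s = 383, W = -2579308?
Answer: -2754151430002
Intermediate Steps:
l(w) = -7 + w (l(w) = 7 + (1*w - 14) = 7 + (w - 14) = 7 + (-14 + w) = -7 + w)
T(K) = 311872 (T(K) = (444 + 442)*(383 + (-7 - 24)) = 886*(383 - 31) = 886*352 = 311872)
(-2663753 + T(-374))*(3750350 + W) = (-2663753 + 311872)*(3750350 - 2579308) = -2351881*1171042 = -2754151430002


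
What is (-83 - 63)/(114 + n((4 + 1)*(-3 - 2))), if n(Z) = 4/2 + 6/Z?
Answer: -1825/1447 ≈ -1.2612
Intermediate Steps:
n(Z) = 2 + 6/Z (n(Z) = 4*(1/2) + 6/Z = 2 + 6/Z)
(-83 - 63)/(114 + n((4 + 1)*(-3 - 2))) = (-83 - 63)/(114 + (2 + 6/(((4 + 1)*(-3 - 2))))) = -146/(114 + (2 + 6/((5*(-5))))) = -146/(114 + (2 + 6/(-25))) = -146/(114 + (2 + 6*(-1/25))) = -146/(114 + (2 - 6/25)) = -146/(114 + 44/25) = -146/(2894/25) = (25/2894)*(-146) = -1825/1447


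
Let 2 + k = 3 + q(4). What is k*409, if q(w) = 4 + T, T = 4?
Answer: 3681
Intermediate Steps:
q(w) = 8 (q(w) = 4 + 4 = 8)
k = 9 (k = -2 + (3 + 8) = -2 + 11 = 9)
k*409 = 9*409 = 3681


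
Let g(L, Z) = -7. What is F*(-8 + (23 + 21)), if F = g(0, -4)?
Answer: -252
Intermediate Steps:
F = -7
F*(-8 + (23 + 21)) = -7*(-8 + (23 + 21)) = -7*(-8 + 44) = -7*36 = -252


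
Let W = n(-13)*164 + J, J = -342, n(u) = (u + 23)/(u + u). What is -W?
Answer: 5266/13 ≈ 405.08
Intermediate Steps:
n(u) = (23 + u)/(2*u) (n(u) = (23 + u)/((2*u)) = (23 + u)*(1/(2*u)) = (23 + u)/(2*u))
W = -5266/13 (W = ((1/2)*(23 - 13)/(-13))*164 - 342 = ((1/2)*(-1/13)*10)*164 - 342 = -5/13*164 - 342 = -820/13 - 342 = -5266/13 ≈ -405.08)
-W = -1*(-5266/13) = 5266/13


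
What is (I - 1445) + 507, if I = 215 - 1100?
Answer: -1823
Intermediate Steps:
I = -885
(I - 1445) + 507 = (-885 - 1445) + 507 = -2330 + 507 = -1823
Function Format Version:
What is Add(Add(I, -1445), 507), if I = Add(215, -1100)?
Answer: -1823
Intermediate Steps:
I = -885
Add(Add(I, -1445), 507) = Add(Add(-885, -1445), 507) = Add(-2330, 507) = -1823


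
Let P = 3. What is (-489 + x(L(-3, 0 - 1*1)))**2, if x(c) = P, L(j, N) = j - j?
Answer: 236196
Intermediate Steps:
L(j, N) = 0
x(c) = 3
(-489 + x(L(-3, 0 - 1*1)))**2 = (-489 + 3)**2 = (-486)**2 = 236196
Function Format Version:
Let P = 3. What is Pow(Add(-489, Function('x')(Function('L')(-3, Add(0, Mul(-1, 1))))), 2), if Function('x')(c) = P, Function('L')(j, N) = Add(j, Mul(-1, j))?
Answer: 236196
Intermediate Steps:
Function('L')(j, N) = 0
Function('x')(c) = 3
Pow(Add(-489, Function('x')(Function('L')(-3, Add(0, Mul(-1, 1))))), 2) = Pow(Add(-489, 3), 2) = Pow(-486, 2) = 236196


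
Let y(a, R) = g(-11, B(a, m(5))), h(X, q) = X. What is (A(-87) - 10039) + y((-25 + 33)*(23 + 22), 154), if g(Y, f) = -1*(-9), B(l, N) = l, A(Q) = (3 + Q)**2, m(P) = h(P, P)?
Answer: -2974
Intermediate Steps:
m(P) = P
g(Y, f) = 9
y(a, R) = 9
(A(-87) - 10039) + y((-25 + 33)*(23 + 22), 154) = ((3 - 87)**2 - 10039) + 9 = ((-84)**2 - 10039) + 9 = (7056 - 10039) + 9 = -2983 + 9 = -2974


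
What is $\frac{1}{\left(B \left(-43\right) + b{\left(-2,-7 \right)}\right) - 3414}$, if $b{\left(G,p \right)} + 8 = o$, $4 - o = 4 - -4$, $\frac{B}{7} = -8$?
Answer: $- \frac{1}{1018} \approx -0.00098232$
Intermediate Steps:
$B = -56$ ($B = 7 \left(-8\right) = -56$)
$o = -4$ ($o = 4 - \left(4 - -4\right) = 4 - \left(4 + 4\right) = 4 - 8 = -4$)
$b{\left(G,p \right)} = -12$ ($b{\left(G,p \right)} = -8 - 4 = -12$)
$\frac{1}{\left(B \left(-43\right) + b{\left(-2,-7 \right)}\right) - 3414} = \frac{1}{\left(\left(-56\right) \left(-43\right) - 12\right) - 3414} = \frac{1}{\left(2408 - 12\right) - 3414} = \frac{1}{2396 - 3414} = \frac{1}{-1018} = - \frac{1}{1018}$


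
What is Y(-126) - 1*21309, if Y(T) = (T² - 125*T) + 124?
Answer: 10441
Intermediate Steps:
Y(T) = 124 + T² - 125*T
Y(-126) - 1*21309 = (124 + (-126)² - 125*(-126)) - 1*21309 = (124 + 15876 + 15750) - 21309 = 31750 - 21309 = 10441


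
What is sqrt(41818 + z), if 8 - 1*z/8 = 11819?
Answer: I*sqrt(52670) ≈ 229.5*I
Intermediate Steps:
z = -94488 (z = 64 - 8*11819 = 64 - 94552 = -94488)
sqrt(41818 + z) = sqrt(41818 - 94488) = sqrt(-52670) = I*sqrt(52670)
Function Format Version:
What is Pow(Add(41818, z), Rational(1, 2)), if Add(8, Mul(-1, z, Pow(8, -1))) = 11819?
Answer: Mul(I, Pow(52670, Rational(1, 2))) ≈ Mul(229.50, I)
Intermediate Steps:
z = -94488 (z = Add(64, Mul(-8, 11819)) = Add(64, -94552) = -94488)
Pow(Add(41818, z), Rational(1, 2)) = Pow(Add(41818, -94488), Rational(1, 2)) = Pow(-52670, Rational(1, 2)) = Mul(I, Pow(52670, Rational(1, 2)))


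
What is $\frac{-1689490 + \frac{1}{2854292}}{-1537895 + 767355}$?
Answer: $\frac{4822297791079}{2199346157680} \approx 2.1926$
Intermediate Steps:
$\frac{-1689490 + \frac{1}{2854292}}{-1537895 + 767355} = \frac{-1689490 + \frac{1}{2854292}}{-770540} = \left(- \frac{4822297791079}{2854292}\right) \left(- \frac{1}{770540}\right) = \frac{4822297791079}{2199346157680}$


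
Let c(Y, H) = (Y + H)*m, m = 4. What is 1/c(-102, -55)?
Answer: -1/628 ≈ -0.0015924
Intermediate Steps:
c(Y, H) = 4*H + 4*Y (c(Y, H) = (Y + H)*4 = (H + Y)*4 = 4*H + 4*Y)
1/c(-102, -55) = 1/(4*(-55) + 4*(-102)) = 1/(-220 - 408) = 1/(-628) = -1/628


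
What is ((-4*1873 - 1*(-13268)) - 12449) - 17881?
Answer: -24554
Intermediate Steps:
((-4*1873 - 1*(-13268)) - 12449) - 17881 = ((-7492 + 13268) - 12449) - 17881 = (5776 - 12449) - 17881 = -6673 - 17881 = -24554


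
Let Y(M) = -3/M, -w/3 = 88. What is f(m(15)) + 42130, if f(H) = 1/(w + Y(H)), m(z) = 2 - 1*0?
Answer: 22371028/531 ≈ 42130.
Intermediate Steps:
w = -264 (w = -3*88 = -264)
m(z) = 2 (m(z) = 2 + 0 = 2)
f(H) = 1/(-264 - 3/H)
f(m(15)) + 42130 = -1*2/(3 + 264*2) + 42130 = -1*2/(3 + 528) + 42130 = -1*2/531 + 42130 = -1*2*1/531 + 42130 = -2/531 + 42130 = 22371028/531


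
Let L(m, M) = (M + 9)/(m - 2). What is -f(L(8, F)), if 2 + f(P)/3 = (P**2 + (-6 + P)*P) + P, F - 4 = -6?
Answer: 46/3 ≈ 15.333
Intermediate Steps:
F = -2 (F = 4 - 6 = -2)
L(m, M) = (9 + M)/(-2 + m)
f(P) = -6 + 3*P + 3*P**2 + 3*P*(-6 + P) (f(P) = -6 + 3*((P**2 + (-6 + P)*P) + P) = -6 + 3*((P**2 + P*(-6 + P)) + P) = -6 + 3*(P + P**2 + P*(-6 + P)) = -6 + (3*P + 3*P**2 + 3*P*(-6 + P)) = -6 + 3*P + 3*P**2 + 3*P*(-6 + P))
-f(L(8, F)) = -(-6 - 15*(9 - 2)/(-2 + 8) + 6*((9 - 2)/(-2 + 8))**2) = -(-6 - 15*7/6 + 6*(7/6)**2) = -(-6 - 35/2 + 6*(49/36)) = -(-6 - 35/2 + 49/6) = -1*(-46/3) = 46/3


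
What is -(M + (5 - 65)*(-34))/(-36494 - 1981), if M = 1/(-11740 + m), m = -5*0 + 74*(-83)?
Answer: 36479279/688009950 ≈ 0.053021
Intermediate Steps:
m = -6142 (m = 0 - 6142 = -6142)
M = -1/17882 (M = 1/(-11740 - 6142) = 1/(-17882) = -1/17882 ≈ -5.5922e-5)
-(M + (5 - 65)*(-34))/(-36494 - 1981) = -(-1/17882 + (5 - 65)*(-34))/(-36494 - 1981) = -(-1/17882 - 60*(-34))/(-38475) = -(-1/17882 + 2040)*(-1)/38475 = -36479279*(-1)/(17882*38475) = -1*(-36479279/688009950) = 36479279/688009950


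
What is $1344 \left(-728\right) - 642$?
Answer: $-979074$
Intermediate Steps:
$1344 \left(-728\right) - 642 = -978432 + \left(-794 + 152\right) = -978432 - 642 = -979074$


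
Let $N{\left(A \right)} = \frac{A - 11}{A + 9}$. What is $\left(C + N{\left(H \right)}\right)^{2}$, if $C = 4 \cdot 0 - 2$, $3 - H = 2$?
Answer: $9$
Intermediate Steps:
$H = 1$ ($H = 3 - 2 = 1$)
$N{\left(A \right)} = \frac{-11 + A}{9 + A}$
$C = -2$ ($C = 0 - 2 = -2$)
$\left(C + N{\left(H \right)}\right)^{2} = \left(-2 + \frac{-11 + 1}{9 + 1}\right)^{2} = \left(-2 + \frac{1}{10} \left(-10\right)\right)^{2} = \left(-2 - 1\right)^{2} = \left(-3\right)^{2} = 9$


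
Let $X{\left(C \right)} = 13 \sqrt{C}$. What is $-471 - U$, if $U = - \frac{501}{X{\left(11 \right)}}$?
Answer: $-471 + \frac{501 \sqrt{11}}{143} \approx -459.38$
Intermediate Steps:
$U = - \frac{501 \sqrt{11}}{143}$ ($U = - \frac{501}{13 \sqrt{11}} = - 501 \frac{\sqrt{11}}{143} = - \frac{501 \sqrt{11}}{143} \approx -11.62$)
$-471 - U = -471 - - \frac{501 \sqrt{11}}{143} = -471 + \frac{501 \sqrt{11}}{143}$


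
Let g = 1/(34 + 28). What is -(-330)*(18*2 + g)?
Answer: 368445/31 ≈ 11885.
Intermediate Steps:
g = 1/62 ≈ 0.016129
-(-330)*(18*2 + g) = -(-330)*(18*2 + 1/62) = -(-330)*(36 + 1/62) = -(-330)*2233/62 = -11*(-33495/31) = 368445/31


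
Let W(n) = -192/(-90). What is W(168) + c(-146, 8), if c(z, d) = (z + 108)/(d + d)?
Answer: -29/120 ≈ -0.24167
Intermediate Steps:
c(z, d) = (108 + z)/(2*d) (c(z, d) = (108 + z)/((2*d)) = (108 + z)*(1/(2*d)) = (108 + z)/(2*d))
W(n) = 32/15 (W(n) = -192*(-1/90) = 32/15)
W(168) + c(-146, 8) = 32/15 + (1/2)*(108 - 146)/8 = 32/15 + (1/2)*(1/8)*(-38) = 32/15 - 19/8 = -29/120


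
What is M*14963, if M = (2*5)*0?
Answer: 0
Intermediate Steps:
M = 0 (M = 10*0 = 0)
M*14963 = 0*14963 = 0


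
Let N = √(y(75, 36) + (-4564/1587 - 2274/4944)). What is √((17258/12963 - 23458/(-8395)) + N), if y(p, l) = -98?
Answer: √(2073361586621700953040 + 17678303150358075*I*√81894661194)/22417823310 ≈ 2.739 + 1.8376*I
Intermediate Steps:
N = I*√81894661194/28428 (N = √(-98 + (-4564/1587 - 2274/4944)) = √(-98 + (-4564*1/1587 - 2274*1/4944)) = √(-98 + (-4564/1587 - 379/824)) = √(-98 - 4362209/1307688) = √(-132515633/1307688) = I*√81894661194/28428 ≈ 10.067*I)
√((17258/12963 - 23458/(-8395)) + N) = √((17258/12963 - 23458/(-8395)) + I*√81894661194/28428) = √((17258*(1/12963) - 23458*(-1/8395)) + I*√81894661194/28428) = √((17258/12963 + 23458/8395) + I*√81894661194/28428) = √(448966964/108824385 + I*√81894661194/28428)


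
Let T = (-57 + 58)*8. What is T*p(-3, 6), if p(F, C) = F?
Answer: -24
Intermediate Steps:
T = 8 (T = 1*8 = 8)
T*p(-3, 6) = 8*(-3) = -24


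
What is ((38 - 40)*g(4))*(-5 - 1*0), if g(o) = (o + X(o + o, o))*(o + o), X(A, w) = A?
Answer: 960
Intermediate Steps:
g(o) = 6*o**2 (g(o) = (o + (o + o))*(o + o) = (o + 2*o)*(2*o) = (3*o)*(2*o) = 6*o**2)
((38 - 40)*g(4))*(-5 - 1*0) = ((38 - 40)*(6*4**2))*(-5 - 1*0) = (-12*16)*(-5 + 0) = -2*96*(-5) = -192*(-5) = 960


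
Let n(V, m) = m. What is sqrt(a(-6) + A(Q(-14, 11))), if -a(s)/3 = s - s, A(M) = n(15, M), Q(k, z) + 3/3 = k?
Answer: I*sqrt(15) ≈ 3.873*I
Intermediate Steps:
Q(k, z) = -1 + k
A(M) = M
a(s) = 0 (a(s) = -3*(s - s) = -3*0 = 0)
sqrt(a(-6) + A(Q(-14, 11))) = sqrt(0 + (-1 - 14)) = sqrt(0 - 15) = sqrt(-15) = I*sqrt(15)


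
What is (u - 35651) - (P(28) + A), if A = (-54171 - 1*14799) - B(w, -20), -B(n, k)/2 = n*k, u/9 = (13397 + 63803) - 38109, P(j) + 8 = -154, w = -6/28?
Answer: 2697040/7 ≈ 3.8529e+5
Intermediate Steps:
w = -3/14 (w = -6*1/28 = -3/14 ≈ -0.21429)
P(j) = -162 (P(j) = -8 - 154 = -162)
u = 351819 (u = 9*((13397 + 63803) - 38109) = 9*(77200 - 38109) = 9*39091 = 351819)
B(n, k) = -2*k*n (B(n, k) = -2*n*k = -2*k*n)
A = -482730/7 (A = (-54171 - 1*14799) - (-2)*(-20)*(-3)/14 = (-54171 - 14799) - 1*(-60/7) = -68970 + 60/7 = -482730/7 ≈ -68961.)
(u - 35651) - (P(28) + A) = (351819 - 35651) - (-162 - 482730/7) = 316168 - 1*(-483864/7) = 316168 + 483864/7 = 2697040/7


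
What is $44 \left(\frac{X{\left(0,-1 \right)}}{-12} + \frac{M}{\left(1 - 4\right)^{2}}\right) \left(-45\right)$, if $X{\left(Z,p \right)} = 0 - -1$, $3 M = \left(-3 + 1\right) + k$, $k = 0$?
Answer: $\frac{935}{3} \approx 311.67$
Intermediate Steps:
$M = - \frac{2}{3}$ ($M = \frac{\left(-3 + 1\right) + 0}{3} = \frac{-2 + 0}{3} = \frac{1}{3} \left(-2\right) = - \frac{2}{3} \approx -0.66667$)
$X{\left(Z,p \right)} = 1$ ($X{\left(Z,p \right)} = 0 + 1 = 1$)
$44 \left(\frac{X{\left(0,-1 \right)}}{-12} + \frac{M}{\left(1 - 4\right)^{2}}\right) \left(-45\right) = 44 \left(1 \frac{1}{-12} - \frac{2}{3 \left(1 - 4\right)^{2}}\right) \left(-45\right) = 44 \left(1 \left(- \frac{1}{12}\right) - \frac{2}{3 \left(-3\right)^{2}}\right) \left(-45\right) = 44 \left(- \frac{1}{12} - \frac{2}{3 \cdot 9}\right) \left(-45\right) = 44 \left(- \frac{1}{12} - \frac{2}{27}\right) \left(-45\right) = 44 \left(- \frac{17}{108}\right) \left(-45\right) = \left(- \frac{187}{27}\right) \left(-45\right) = \frac{935}{3}$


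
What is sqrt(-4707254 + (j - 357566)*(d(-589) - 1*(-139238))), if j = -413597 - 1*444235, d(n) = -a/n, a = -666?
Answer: 3*I*sqrt(6523383748011854)/589 ≈ 4.1138e+5*I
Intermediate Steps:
d(n) = 666/n (d(n) = -(-666)/n = 666/n)
j = -857832 (j = -413597 - 444235 = -857832)
sqrt(-4707254 + (j - 357566)*(d(-589) - 1*(-139238))) = sqrt(-4707254 + (-857832 - 357566)*(666/(-589) - 1*(-139238))) = sqrt(-4707254 - 1215398*(666*(-1/589) + 139238)) = sqrt(-4707254 - 1215398*(-666/589 + 139238)) = sqrt(-4707254 - 1215398*82010516/589) = sqrt(-4707254 - 99675417125368/589) = sqrt(-99678189697974/589) = 3*I*sqrt(6523383748011854)/589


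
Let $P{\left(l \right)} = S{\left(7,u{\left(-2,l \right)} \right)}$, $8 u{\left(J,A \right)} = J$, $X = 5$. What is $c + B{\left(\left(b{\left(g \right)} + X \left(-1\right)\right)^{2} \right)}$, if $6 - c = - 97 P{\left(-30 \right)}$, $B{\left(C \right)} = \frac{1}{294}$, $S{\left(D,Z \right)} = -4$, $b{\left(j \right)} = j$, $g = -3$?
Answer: $- \frac{112307}{294} \approx -382.0$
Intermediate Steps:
$u{\left(J,A \right)} = \frac{J}{8}$
$B{\left(C \right)} = \frac{1}{294}$
$P{\left(l \right)} = -4$
$c = -382$ ($c = 6 - \left(-97\right) \left(-4\right) = 6 - 388 = -382$)
$c + B{\left(\left(b{\left(g \right)} + X \left(-1\right)\right)^{2} \right)} = -382 + \frac{1}{294} = - \frac{112307}{294}$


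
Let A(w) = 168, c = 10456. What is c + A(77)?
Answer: 10624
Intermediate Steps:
c + A(77) = 10456 + 168 = 10624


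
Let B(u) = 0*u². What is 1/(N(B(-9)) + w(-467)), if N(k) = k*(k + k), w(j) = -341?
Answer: -1/341 ≈ -0.0029326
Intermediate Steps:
B(u) = 0
N(k) = 2*k² (N(k) = k*(2*k) = 2*k²)
1/(N(B(-9)) + w(-467)) = 1/(2*0² - 341) = 1/(2*0 - 341) = 1/(0 - 341) = 1/(-341) = -1/341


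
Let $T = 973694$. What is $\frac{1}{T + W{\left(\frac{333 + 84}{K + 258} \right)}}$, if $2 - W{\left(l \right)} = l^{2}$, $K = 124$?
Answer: $\frac{145924}{142085441215} \approx 1.027 \cdot 10^{-6}$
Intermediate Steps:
$W{\left(l \right)} = 2 - l^{2}$
$\frac{1}{T + W{\left(\frac{333 + 84}{K + 258} \right)}} = \frac{1}{973694 + \left(2 - \left(\frac{333 + 84}{124 + 258}\right)^{2}\right)} = \frac{1}{973694 + \left(2 - \left(\frac{417}{382}\right)^{2}\right)} = \frac{1}{973694 + \left(2 - \frac{173889}{145924}\right)} = \frac{1}{973694 + \frac{117959}{145924}} = \frac{1}{\frac{142085441215}{145924}} = \frac{145924}{142085441215}$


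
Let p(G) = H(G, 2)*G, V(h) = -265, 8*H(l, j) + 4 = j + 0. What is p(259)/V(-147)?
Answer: 259/1060 ≈ 0.24434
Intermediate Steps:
H(l, j) = -½ + j/8 (H(l, j) = -½ + (j + 0)/8 = -½ + j/8)
p(G) = -G/4 (p(G) = (-½ + (⅛)*2)*G = (-½ + ¼)*G = -G/4)
p(259)/V(-147) = -¼*259/(-265) = -259/4*(-1/265) = 259/1060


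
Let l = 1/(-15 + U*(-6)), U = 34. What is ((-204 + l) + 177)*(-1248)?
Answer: 2460224/73 ≈ 33702.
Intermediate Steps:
l = -1/219 (l = 1/(-15 + 34*(-6)) = 1/(-15 - 204) = 1/(-219) = -1/219 ≈ -0.0045662)
((-204 + l) + 177)*(-1248) = ((-204 - 1/219) + 177)*(-1248) = (-44677/219 + 177)*(-1248) = -5914/219*(-1248) = 2460224/73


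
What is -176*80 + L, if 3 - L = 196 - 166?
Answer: -14107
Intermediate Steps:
L = -27 (L = 3 - (196 - 166) = 3 - 1*30 = 3 - 30 = -27)
-176*80 + L = -176*80 - 27 = -14080 - 27 = -14107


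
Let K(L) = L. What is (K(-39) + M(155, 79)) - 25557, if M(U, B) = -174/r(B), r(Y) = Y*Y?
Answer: -159744810/6241 ≈ -25596.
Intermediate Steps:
r(Y) = Y²
M(U, B) = -174/B²
(K(-39) + M(155, 79)) - 25557 = (-39 - 174/79²) - 25557 = (-39 - 174*1/6241) - 25557 = (-39 - 174/6241) - 25557 = -243573/6241 - 25557 = -159744810/6241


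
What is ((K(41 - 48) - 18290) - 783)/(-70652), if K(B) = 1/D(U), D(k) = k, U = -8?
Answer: 152585/565216 ≈ 0.26996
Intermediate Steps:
K(B) = -⅛ (K(B) = 1/(-8) = -⅛)
((K(41 - 48) - 18290) - 783)/(-70652) = ((-⅛ - 18290) - 783)/(-70652) = (-146321/8 - 783)*(-1/70652) = -152585/8*(-1/70652) = 152585/565216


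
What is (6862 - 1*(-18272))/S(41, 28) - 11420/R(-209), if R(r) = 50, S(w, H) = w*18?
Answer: -119521/615 ≈ -194.34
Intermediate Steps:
S(w, H) = 18*w
(6862 - 1*(-18272))/S(41, 28) - 11420/R(-209) = (6862 - 1*(-18272))/((18*41)) - 11420/50 = (6862 + 18272)/738 - 11420*1/50 = 25134*(1/738) - 1142/5 = 4189/123 - 1142/5 = -119521/615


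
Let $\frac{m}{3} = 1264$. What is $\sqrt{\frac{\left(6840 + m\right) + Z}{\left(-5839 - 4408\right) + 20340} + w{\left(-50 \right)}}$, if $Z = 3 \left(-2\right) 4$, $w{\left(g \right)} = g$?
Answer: $\frac{i \sqrt{4986365906}}{10093} \approx 6.9964 i$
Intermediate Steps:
$m = 3792$ ($m = 3 \cdot 1264 = 3792$)
$Z = -24$ ($Z = \left(-6\right) 4 = -24$)
$\sqrt{\frac{\left(6840 + m\right) + Z}{\left(-5839 - 4408\right) + 20340} + w{\left(-50 \right)}} = \sqrt{\frac{\left(6840 + 3792\right) - 24}{\left(-5839 - 4408\right) + 20340} - 50} = \sqrt{\frac{10632 - 24}{-10247 + 20340} - 50} = \sqrt{\frac{10608}{10093} - 50} = \sqrt{- \frac{494042}{10093}} = \frac{i \sqrt{4986365906}}{10093}$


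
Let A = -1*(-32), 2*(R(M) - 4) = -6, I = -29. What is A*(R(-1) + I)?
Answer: -896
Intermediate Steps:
R(M) = 1 (R(M) = 4 + (½)*(-6) = 4 - 3 = 1)
A = 32
A*(R(-1) + I) = 32*(1 - 29) = 32*(-28) = -896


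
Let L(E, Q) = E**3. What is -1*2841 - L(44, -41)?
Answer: -88025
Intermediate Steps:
-1*2841 - L(44, -41) = -1*2841 - 1*44**3 = -2841 - 1*85184 = -2841 - 85184 = -88025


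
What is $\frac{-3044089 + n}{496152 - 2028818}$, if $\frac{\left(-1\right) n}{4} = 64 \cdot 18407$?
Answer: $\frac{7756281}{1532666} \approx 5.0606$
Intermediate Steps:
$n = -4712192$ ($n = - 4 \cdot 64 \cdot 18407 = \left(-4\right) 1178048 = -4712192$)
$\frac{-3044089 + n}{496152 - 2028818} = \frac{-3044089 - 4712192}{496152 - 2028818} = - \frac{7756281}{-1532666} = \left(-7756281\right) \left(- \frac{1}{1532666}\right) = \frac{7756281}{1532666}$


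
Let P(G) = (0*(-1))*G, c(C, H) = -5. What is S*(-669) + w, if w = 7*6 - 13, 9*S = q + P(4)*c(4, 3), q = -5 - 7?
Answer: 921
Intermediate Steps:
P(G) = 0 (P(G) = 0*G = 0)
q = -12
S = -4/3 (S = (-12 + 0*(-5))/9 = (-12 + 0)/9 = (⅑)*(-12) = -4/3 ≈ -1.3333)
w = 29 (w = 42 - 13 = 29)
S*(-669) + w = -4/3*(-669) + 29 = 892 + 29 = 921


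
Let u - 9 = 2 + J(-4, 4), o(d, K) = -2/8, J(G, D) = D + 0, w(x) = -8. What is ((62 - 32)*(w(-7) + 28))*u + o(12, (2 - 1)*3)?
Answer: 35999/4 ≈ 8999.8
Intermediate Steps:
J(G, D) = D
o(d, K) = -¼ (o(d, K) = -2*⅛ = -¼)
u = 15 (u = 9 + (2 + 4) = 9 + 6 = 15)
((62 - 32)*(w(-7) + 28))*u + o(12, (2 - 1)*3) = ((62 - 32)*(-8 + 28))*15 - ¼ = (30*20)*15 - ¼ = 600*15 - ¼ = 9000 - ¼ = 35999/4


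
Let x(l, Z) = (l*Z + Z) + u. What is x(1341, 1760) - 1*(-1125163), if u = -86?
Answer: 3486997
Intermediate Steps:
x(l, Z) = -86 + Z + Z*l (x(l, Z) = (l*Z + Z) - 86 = (Z*l + Z) - 86 = (Z + Z*l) - 86 = -86 + Z + Z*l)
x(1341, 1760) - 1*(-1125163) = (-86 + 1760 + 1760*1341) - 1*(-1125163) = (-86 + 1760 + 2360160) + 1125163 = 2361834 + 1125163 = 3486997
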